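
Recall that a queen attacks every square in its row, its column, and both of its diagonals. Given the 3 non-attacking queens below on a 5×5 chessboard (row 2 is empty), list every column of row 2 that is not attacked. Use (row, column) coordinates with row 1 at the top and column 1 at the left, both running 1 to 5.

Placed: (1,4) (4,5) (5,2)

(1,4) attacks row 2 at column 4 and diagonals 3, 5.
(4,5) attacks row 2 at column 5 and diagonals 3.
(5,2) attacks row 2 at column 2 and diagonals 5.
Attacked columns: {2, 3, 4, 5}. Safe: {1}.

columns 1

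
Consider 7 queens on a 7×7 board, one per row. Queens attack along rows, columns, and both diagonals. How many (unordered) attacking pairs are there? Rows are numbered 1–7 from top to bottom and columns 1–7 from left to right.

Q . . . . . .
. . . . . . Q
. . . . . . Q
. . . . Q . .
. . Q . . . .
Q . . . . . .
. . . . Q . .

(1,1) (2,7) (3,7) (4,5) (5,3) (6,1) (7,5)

5

Same column: (1,1)–(6,1) (column 1); (2,7)–(3,7) (column 7); (4,5)–(7,5) (column 5).
Same diagonal: (2,7)–(4,5) (|2−4| = |7−5| = 2); (5,3)–(7,5) (|5−7| = |3−5| = 2).
Total attacking pairs: 5.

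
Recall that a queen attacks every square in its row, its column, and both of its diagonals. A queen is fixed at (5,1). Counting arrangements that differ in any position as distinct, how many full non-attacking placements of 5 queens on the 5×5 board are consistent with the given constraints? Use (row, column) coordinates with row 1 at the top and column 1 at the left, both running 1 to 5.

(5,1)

2

Branch on row 1: col 2 → 0; col 3 → 1; col 4 → 1.
Sum: 0 + 1 + 1 = 2.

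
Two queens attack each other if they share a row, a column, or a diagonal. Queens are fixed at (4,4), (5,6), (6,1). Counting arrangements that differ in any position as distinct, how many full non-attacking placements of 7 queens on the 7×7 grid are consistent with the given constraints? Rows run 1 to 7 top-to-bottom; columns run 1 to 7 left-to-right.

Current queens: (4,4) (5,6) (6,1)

2

Branch on row 1: col 3 → 1; col 5 → 1.
Sum: 1 + 1 = 2.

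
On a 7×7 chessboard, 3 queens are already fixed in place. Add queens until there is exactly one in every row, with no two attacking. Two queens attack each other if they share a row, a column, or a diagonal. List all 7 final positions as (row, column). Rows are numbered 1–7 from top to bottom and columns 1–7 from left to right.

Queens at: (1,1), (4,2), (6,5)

Row 2: attacked by (1,1)→{1,2}; (4,2)→{2,4}; (6,5)→{1,5}. Safe: 3, 6, 7. Place at column 6.
Row 3: attacked by (1,1)→{1,3}; (2,6)→{5,6,7}; (4,2)→{1,2,3}; (6,5)→{2,5}. Safe: 4. Place at column 4.
Row 5: attacked by (1,1)→{1,5}; (2,6)→{3,6}; (3,4)→{2,4,6}; (4,2)→{1,2,3}; (6,5)→{4,5,6}. Safe: 7. Place at column 7.
Row 7: attacked by (1,1)→{1,7}; (2,6)→{1,6}; (3,4)→{4}; (4,2)→{2,5}; (5,7)→{5,7}; (6,5)→{4,5,6}. Safe: 3. Place at column 3.
Columns [1, 6, 4, 2, 7, 5, 3], r−c [0, -4, -1, 2, -2, 1, 4], r+c [2, 8, 7, 6, 12, 11, 10] are all distinct, so no two queens attack.

(1,1) (2,6) (3,4) (4,2) (5,7) (6,5) (7,3)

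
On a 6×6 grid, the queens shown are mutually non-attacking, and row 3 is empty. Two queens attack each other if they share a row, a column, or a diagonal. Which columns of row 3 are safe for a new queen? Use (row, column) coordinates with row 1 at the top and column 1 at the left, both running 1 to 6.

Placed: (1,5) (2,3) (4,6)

columns 1

(1,5) attacks row 3 at column 5 and diagonals 3.
(2,3) attacks row 3 at column 3 and diagonals 2, 4.
(4,6) attacks row 3 at column 6 and diagonals 5.
Attacked columns: {2, 3, 4, 5, 6}. Safe: {1}.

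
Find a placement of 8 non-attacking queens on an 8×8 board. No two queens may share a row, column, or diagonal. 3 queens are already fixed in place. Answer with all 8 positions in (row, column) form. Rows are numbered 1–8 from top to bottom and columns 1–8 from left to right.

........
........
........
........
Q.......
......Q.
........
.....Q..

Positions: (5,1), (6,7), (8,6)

Row 1: attacked by (5,1)→{1,5}; (6,7)→{2,7}; (8,6)→{6}. Safe: 3, 4, 8. Place at column 8.
Row 2: attacked by (1,8)→{7,8}; (5,1)→{1,4}; (6,7)→{3,7}; (8,6)→{6}. Safe: 2, 5. Place at column 2.
Row 3: attacked by (1,8)→{6,8}; (2,2)→{1,2,3}; (5,1)→{1,3}; (6,7)→{4,7}; (8,6)→{1,6}. Safe: 5. Place at column 5.
Row 4: attacked by (1,8)→{5,8}; (2,2)→{2,4}; (3,5)→{4,5,6}; (5,1)→{1,2}; (6,7)→{5,7}; (8,6)→{2,6}. Safe: 3. Place at column 3.
Row 7: attacked by (1,8)→{2,8}; (2,2)→{2,7}; (3,5)→{1,5}; (4,3)→{3,6}; (5,1)→{1,3}; (6,7)→{6,7,8}; (8,6)→{5,6,7}. Safe: 4. Place at column 4.
Columns [8, 2, 5, 3, 1, 7, 4, 6], r−c [-7, 0, -2, 1, 4, -1, 3, 2], r+c [9, 4, 8, 7, 6, 13, 11, 14] are all distinct, so no two queens attack.

(1,8) (2,2) (3,5) (4,3) (5,1) (6,7) (7,4) (8,6)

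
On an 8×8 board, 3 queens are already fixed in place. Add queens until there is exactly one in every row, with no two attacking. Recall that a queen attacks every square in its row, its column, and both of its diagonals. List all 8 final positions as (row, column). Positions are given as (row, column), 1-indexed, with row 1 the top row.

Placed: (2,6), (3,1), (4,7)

(1,2) (2,6) (3,1) (4,7) (5,4) (6,8) (7,3) (8,5)

Row 1: attacked by (2,6)→{5,6,7}; (3,1)→{1,3}; (4,7)→{4,7}. Safe: 2, 8. Place at column 2.
Row 5: attacked by (1,2)→{2,6}; (2,6)→{3,6}; (3,1)→{1,3}; (4,7)→{6,7,8}. Safe: 4, 5. Place at column 4.
Row 6: attacked by (1,2)→{2,7}; (2,6)→{2,6}; (3,1)→{1,4}; (4,7)→{5,7}; (5,4)→{3,4,5}. Safe: 8. Place at column 8.
Row 7: attacked by (1,2)→{2,8}; (2,6)→{1,6}; (3,1)→{1,5}; (4,7)→{4,7}; (5,4)→{2,4,6}; (6,8)→{7,8}. Safe: 3. Place at column 3.
Row 8: attacked by (1,2)→{2}; (2,6)→{6}; (3,1)→{1,6}; (4,7)→{3,7}; (5,4)→{1,4,7}; (6,8)→{6,8}; (7,3)→{2,3,4}. Safe: 5. Place at column 5.
Columns [2, 6, 1, 7, 4, 8, 3, 5], r−c [-1, -4, 2, -3, 1, -2, 4, 3], r+c [3, 8, 4, 11, 9, 14, 10, 13] are all distinct, so no two queens attack.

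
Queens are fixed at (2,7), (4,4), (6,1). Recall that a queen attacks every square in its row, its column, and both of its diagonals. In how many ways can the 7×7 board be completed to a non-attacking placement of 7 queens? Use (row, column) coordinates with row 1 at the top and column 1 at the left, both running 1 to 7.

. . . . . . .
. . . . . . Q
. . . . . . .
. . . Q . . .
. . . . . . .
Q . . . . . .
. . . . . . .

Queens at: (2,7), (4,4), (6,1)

Branch on row 1: col 2 → 0; col 3 → 1; col 5 → 1.
Sum: 0 + 1 + 1 = 2.

2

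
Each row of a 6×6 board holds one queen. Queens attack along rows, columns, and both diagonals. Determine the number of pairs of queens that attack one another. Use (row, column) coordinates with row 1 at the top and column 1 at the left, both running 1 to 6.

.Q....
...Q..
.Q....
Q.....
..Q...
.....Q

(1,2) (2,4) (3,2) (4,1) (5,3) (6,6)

2

Same column: (1,2)–(3,2) (column 2).
Same diagonal: (3,2)–(4,1) (|3−4| = |2−1| = 1).
Total attacking pairs: 2.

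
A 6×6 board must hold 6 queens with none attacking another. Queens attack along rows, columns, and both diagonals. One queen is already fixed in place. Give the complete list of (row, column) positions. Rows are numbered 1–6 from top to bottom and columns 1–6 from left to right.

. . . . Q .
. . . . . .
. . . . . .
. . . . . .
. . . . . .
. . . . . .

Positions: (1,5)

(1,5) (2,3) (3,1) (4,6) (5,4) (6,2)

Row 2: attacked by (1,5)→{4,5,6}. Safe: 1, 2, 3. Place at column 3.
Row 3: attacked by (1,5)→{3,5}; (2,3)→{2,3,4}. Safe: 1, 6. Place at column 1.
Row 4: attacked by (1,5)→{2,5}; (2,3)→{1,3,5}; (3,1)→{1,2}. Safe: 4, 6. Place at column 6.
Row 5: attacked by (1,5)→{1,5}; (2,3)→{3,6}; (3,1)→{1,3}; (4,6)→{5,6}. Safe: 2, 4. Place at column 4.
Row 6: attacked by (1,5)→{5}; (2,3)→{3}; (3,1)→{1,4}; (4,6)→{4,6}; (5,4)→{3,4,5}. Safe: 2. Place at column 2.
Columns [5, 3, 1, 6, 4, 2], r−c [-4, -1, 2, -2, 1, 4], r+c [6, 5, 4, 10, 9, 8] are all distinct, so no two queens attack.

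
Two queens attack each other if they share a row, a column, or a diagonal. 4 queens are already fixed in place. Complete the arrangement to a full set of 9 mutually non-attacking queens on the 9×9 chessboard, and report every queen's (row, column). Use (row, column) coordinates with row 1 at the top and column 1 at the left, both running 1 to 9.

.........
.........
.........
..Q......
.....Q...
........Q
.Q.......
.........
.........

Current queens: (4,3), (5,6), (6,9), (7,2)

Row 1: attacked by (4,3)→{3,6}; (5,6)→{2,6}; (6,9)→{4,9}; (7,2)→{2,8}. Safe: 1, 5, 7. Place at column 1.
Row 2: attacked by (1,1)→{1,2}; (4,3)→{1,3,5}; (5,6)→{3,6,9}; (6,9)→{5,9}; (7,2)→{2,7}. Safe: 4, 8. Place at column 8.
Row 3: attacked by (1,1)→{1,3}; (2,8)→{7,8,9}; (4,3)→{2,3,4}; (5,6)→{4,6,8}; (6,9)→{6,9}; (7,2)→{2,6}. Safe: 5. Place at column 5.
Row 8: attacked by (1,1)→{1,8}; (2,8)→{2,8}; (3,5)→{5}; (4,3)→{3,7}; (5,6)→{3,6,9}; (6,9)→{7,9}; (7,2)→{1,2,3}. Safe: 4. Place at column 4.
Row 9: attacked by (1,1)→{1,9}; (2,8)→{1,8}; (3,5)→{5}; (4,3)→{3,8}; (5,6)→{2,6}; (6,9)→{6,9}; (7,2)→{2,4}; (8,4)→{3,4,5}. Safe: 7. Place at column 7.
Columns [1, 8, 5, 3, 6, 9, 2, 4, 7], r−c [0, -6, -2, 1, -1, -3, 5, 4, 2], r+c [2, 10, 8, 7, 11, 15, 9, 12, 16] are all distinct, so no two queens attack.

(1,1) (2,8) (3,5) (4,3) (5,6) (6,9) (7,2) (8,4) (9,7)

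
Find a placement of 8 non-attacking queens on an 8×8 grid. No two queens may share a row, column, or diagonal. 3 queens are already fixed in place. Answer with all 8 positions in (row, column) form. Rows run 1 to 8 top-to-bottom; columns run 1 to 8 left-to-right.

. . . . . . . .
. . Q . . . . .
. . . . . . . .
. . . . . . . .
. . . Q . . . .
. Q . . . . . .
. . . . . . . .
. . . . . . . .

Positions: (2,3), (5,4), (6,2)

(1,6) (2,3) (3,1) (4,8) (5,4) (6,2) (7,7) (8,5)

Row 1: attacked by (2,3)→{2,3,4}; (5,4)→{4,8}; (6,2)→{2,7}. Safe: 1, 5, 6. Place at column 6.
Row 3: attacked by (1,6)→{4,6,8}; (2,3)→{2,3,4}; (5,4)→{2,4,6}; (6,2)→{2,5}. Safe: 1, 7. Place at column 1.
Row 4: attacked by (1,6)→{3,6}; (2,3)→{1,3,5}; (3,1)→{1,2}; (5,4)→{3,4,5}; (6,2)→{2,4}. Safe: 7, 8. Place at column 8.
Row 7: attacked by (1,6)→{6}; (2,3)→{3,8}; (3,1)→{1,5}; (4,8)→{5,8}; (5,4)→{2,4,6}; (6,2)→{1,2,3}. Safe: 7. Place at column 7.
Row 8: attacked by (1,6)→{6}; (2,3)→{3}; (3,1)→{1,6}; (4,8)→{4,8}; (5,4)→{1,4,7}; (6,2)→{2,4}; (7,7)→{6,7,8}. Safe: 5. Place at column 5.
Columns [6, 3, 1, 8, 4, 2, 7, 5], r−c [-5, -1, 2, -4, 1, 4, 0, 3], r+c [7, 5, 4, 12, 9, 8, 14, 13] are all distinct, so no two queens attack.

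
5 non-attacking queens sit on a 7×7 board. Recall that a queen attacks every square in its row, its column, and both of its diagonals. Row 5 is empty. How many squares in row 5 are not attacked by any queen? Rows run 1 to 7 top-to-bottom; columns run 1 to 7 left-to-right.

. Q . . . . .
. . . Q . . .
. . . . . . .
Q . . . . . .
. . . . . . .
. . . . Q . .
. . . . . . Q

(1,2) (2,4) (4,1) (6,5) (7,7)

1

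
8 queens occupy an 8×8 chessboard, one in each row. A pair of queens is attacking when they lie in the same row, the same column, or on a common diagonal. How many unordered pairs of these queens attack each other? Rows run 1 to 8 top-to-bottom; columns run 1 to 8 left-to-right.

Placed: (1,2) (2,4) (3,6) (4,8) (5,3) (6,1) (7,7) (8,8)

Same column: (4,8)–(8,8) (column 8).
Same diagonal: (7,7)–(8,8) (|7−8| = |7−8| = 1).
Total attacking pairs: 2.

2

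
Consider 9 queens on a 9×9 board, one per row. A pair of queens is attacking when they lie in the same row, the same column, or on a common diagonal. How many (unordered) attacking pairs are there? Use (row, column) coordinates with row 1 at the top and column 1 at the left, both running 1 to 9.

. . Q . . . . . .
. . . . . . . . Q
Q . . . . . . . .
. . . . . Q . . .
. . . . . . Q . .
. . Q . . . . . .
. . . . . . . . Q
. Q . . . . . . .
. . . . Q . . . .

Same column: (1,3)–(6,3) (column 3); (2,9)–(7,9) (column 9).
Same diagonal: (1,3)–(3,1) (|1−3| = |3−1| = 2); (1,3)–(4,6) (|1−4| = |3−6| = 3); (1,3)–(5,7) (|1−5| = |3−7| = 4); (1,3)–(7,9) (|1−7| = |3−9| = 6); (4,6)–(5,7) (|4−5| = |6−7| = 1); (4,6)–(7,9) (|4−7| = |6−9| = 3); (4,6)–(8,2) (|4−8| = |6−2| = 4); (5,7)–(7,9) (|5−7| = |7−9| = 2).
Total attacking pairs: 10.

10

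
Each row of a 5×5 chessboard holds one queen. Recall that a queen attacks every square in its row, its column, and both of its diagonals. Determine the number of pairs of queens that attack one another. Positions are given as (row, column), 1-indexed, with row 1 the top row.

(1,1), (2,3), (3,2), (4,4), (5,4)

4

Same column: (4,4)–(5,4) (column 4).
Same diagonal: (1,1)–(4,4) (|1−4| = |1−4| = 3); (2,3)–(3,2) (|2−3| = |3−2| = 1); (3,2)–(5,4) (|3−5| = |2−4| = 2).
Total attacking pairs: 4.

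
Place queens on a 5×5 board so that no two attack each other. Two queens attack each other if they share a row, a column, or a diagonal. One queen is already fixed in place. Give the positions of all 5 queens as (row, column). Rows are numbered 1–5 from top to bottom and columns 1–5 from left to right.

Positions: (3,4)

Row 1: attacked by (3,4)→{2,4}. Safe: 1, 3, 5. Place at column 3.
Row 2: attacked by (1,3)→{2,3,4}; (3,4)→{3,4,5}. Safe: 1. Place at column 1.
Row 4: attacked by (1,3)→{3}; (2,1)→{1,3}; (3,4)→{3,4,5}. Safe: 2. Place at column 2.
Row 5: attacked by (1,3)→{3}; (2,1)→{1,4}; (3,4)→{2,4}; (4,2)→{1,2,3}. Safe: 5. Place at column 5.
Columns [3, 1, 4, 2, 5], r−c [-2, 1, -1, 2, 0], r+c [4, 3, 7, 6, 10] are all distinct, so no two queens attack.

(1,3) (2,1) (3,4) (4,2) (5,5)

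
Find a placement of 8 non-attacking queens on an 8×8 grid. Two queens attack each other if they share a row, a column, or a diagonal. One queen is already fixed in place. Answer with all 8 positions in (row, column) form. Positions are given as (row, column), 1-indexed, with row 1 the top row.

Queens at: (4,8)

Row 1: attacked by (4,8)→{5,8}. Safe: 1, 2, 3, 4, 6, 7. Place at column 6.
Row 2: attacked by (1,6)→{5,6,7}; (4,8)→{6,8}. Safe: 1, 2, 3, 4. Place at column 3.
Row 3: attacked by (1,6)→{4,6,8}; (2,3)→{2,3,4}; (4,8)→{7,8}. Safe: 1, 5. Place at column 1.
Row 5: attacked by (1,6)→{2,6}; (2,3)→{3,6}; (3,1)→{1,3}; (4,8)→{7,8}. Safe: 4, 5. Place at column 5.
Row 6: attacked by (1,6)→{1,6}; (2,3)→{3,7}; (3,1)→{1,4}; (4,8)→{6,8}; (5,5)→{4,5,6}. Safe: 2. Place at column 2.
Row 7: attacked by (1,6)→{6}; (2,3)→{3,8}; (3,1)→{1,5}; (4,8)→{5,8}; (5,5)→{3,5,7}; (6,2)→{1,2,3}. Safe: 4. Place at column 4.
Row 8: attacked by (1,6)→{6}; (2,3)→{3}; (3,1)→{1,6}; (4,8)→{4,8}; (5,5)→{2,5,8}; (6,2)→{2,4}; (7,4)→{3,4,5}. Safe: 7. Place at column 7.
Columns [6, 3, 1, 8, 5, 2, 4, 7], r−c [-5, -1, 2, -4, 0, 4, 3, 1], r+c [7, 5, 4, 12, 10, 8, 11, 15] are all distinct, so no two queens attack.

(1,6) (2,3) (3,1) (4,8) (5,5) (6,2) (7,4) (8,7)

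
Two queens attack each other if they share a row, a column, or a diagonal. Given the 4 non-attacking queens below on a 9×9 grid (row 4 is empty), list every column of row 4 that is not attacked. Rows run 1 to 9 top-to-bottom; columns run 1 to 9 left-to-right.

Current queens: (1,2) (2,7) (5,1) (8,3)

columns 4, 6, 8

(1,2) attacks row 4 at column 2 and diagonals 5.
(2,7) attacks row 4 at column 7 and diagonals 5, 9.
(5,1) attacks row 4 at column 1 and diagonals 2.
(8,3) attacks row 4 at column 3 and diagonals 7.
Attacked columns: {1, 2, 3, 5, 7, 9}. Safe: {4, 6, 8}.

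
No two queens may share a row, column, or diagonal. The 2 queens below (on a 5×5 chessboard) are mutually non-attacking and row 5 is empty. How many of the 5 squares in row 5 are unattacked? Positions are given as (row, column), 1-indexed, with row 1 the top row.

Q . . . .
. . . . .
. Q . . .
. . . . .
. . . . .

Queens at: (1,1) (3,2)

1

(1,1) attacks row 5 at column 1 and diagonals 5.
(3,2) attacks row 5 at column 2 and diagonals 4.
Attacked columns: {1, 2, 4, 5}. Safe: {3}.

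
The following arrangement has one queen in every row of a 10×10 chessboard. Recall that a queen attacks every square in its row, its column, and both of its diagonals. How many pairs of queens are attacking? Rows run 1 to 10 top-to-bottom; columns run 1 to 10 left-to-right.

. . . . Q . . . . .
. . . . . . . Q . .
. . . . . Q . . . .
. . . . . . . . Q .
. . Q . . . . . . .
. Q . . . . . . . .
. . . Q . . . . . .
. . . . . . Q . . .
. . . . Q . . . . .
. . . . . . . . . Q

Same column: (1,5)–(9,5) (column 5).
Same diagonal: (5,3)–(6,2) (|5−6| = |3−2| = 1); (6,2)–(9,5) (|6−9| = |2−5| = 3).
Total attacking pairs: 3.

3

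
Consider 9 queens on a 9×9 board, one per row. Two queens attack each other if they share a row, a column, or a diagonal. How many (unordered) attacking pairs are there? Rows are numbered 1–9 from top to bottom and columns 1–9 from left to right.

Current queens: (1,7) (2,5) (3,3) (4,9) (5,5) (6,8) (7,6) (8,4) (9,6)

Same column: (2,5)–(5,5) (column 5); (7,6)–(9,6) (column 6).
Same diagonal: (3,3)–(5,5) (|3−5| = |3−5| = 2); (4,9)–(7,6) (|4−7| = |9−6| = 3).
Total attacking pairs: 4.

4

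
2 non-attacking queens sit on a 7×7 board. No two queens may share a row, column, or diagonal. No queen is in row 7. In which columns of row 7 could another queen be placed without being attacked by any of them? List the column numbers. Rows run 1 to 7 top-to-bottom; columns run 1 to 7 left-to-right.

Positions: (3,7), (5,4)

(3,7) attacks row 7 at column 7 and diagonals 3.
(5,4) attacks row 7 at column 4 and diagonals 2, 6.
Attacked columns: {2, 3, 4, 6, 7}. Safe: {1, 5}.

columns 1, 5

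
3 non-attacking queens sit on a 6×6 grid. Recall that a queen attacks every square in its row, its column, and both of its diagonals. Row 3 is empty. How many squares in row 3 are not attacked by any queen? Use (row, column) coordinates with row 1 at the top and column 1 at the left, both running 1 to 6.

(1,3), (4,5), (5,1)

(1,3) attacks row 3 at column 3 and diagonals 1, 5.
(4,5) attacks row 3 at column 5 and diagonals 4, 6.
(5,1) attacks row 3 at column 1 and diagonals 3.
Attacked columns: {1, 3, 4, 5, 6}. Safe: {2}.

1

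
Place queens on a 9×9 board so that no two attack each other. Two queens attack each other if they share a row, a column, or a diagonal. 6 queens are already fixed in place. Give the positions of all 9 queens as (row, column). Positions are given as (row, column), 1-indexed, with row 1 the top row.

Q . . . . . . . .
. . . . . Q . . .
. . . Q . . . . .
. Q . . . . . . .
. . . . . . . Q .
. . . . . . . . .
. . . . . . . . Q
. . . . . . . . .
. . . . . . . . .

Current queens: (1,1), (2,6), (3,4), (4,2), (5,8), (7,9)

Row 6: attacked by (1,1)→{1,6}; (2,6)→{2,6}; (3,4)→{1,4,7}; (4,2)→{2,4}; (5,8)→{7,8,9}; (7,9)→{8,9}. Safe: 3, 5. Place at column 3.
Row 8: attacked by (1,1)→{1,8}; (2,6)→{6}; (3,4)→{4,9}; (4,2)→{2,6}; (5,8)→{5,8}; (6,3)→{1,3,5}; (7,9)→{8,9}. Safe: 7. Place at column 7.
Row 9: attacked by (1,1)→{1,9}; (2,6)→{6}; (3,4)→{4}; (4,2)→{2,7}; (5,8)→{4,8}; (6,3)→{3,6}; (7,9)→{7,9}; (8,7)→{6,7,8}. Safe: 5. Place at column 5.
Columns [1, 6, 4, 2, 8, 3, 9, 7, 5], r−c [0, -4, -1, 2, -3, 3, -2, 1, 4], r+c [2, 8, 7, 6, 13, 9, 16, 15, 14] are all distinct, so no two queens attack.

(1,1) (2,6) (3,4) (4,2) (5,8) (6,3) (7,9) (8,7) (9,5)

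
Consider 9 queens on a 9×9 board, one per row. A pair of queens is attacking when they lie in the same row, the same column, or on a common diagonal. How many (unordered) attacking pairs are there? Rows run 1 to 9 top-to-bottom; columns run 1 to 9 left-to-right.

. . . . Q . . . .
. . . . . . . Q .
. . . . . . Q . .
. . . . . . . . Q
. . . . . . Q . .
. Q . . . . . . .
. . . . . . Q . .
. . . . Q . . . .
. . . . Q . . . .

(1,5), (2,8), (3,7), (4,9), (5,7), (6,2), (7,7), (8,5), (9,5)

11

Same column: (1,5)–(8,5) (column 5); (1,5)–(9,5) (column 5); (3,7)–(5,7) (column 7); (3,7)–(7,7) (column 7); (5,7)–(7,7) (column 7); (8,5)–(9,5) (column 5).
Same diagonal: (1,5)–(3,7) (|1−3| = |5−7| = 2); (2,8)–(3,7) (|2−3| = |8−7| = 1); (4,9)–(8,5) (|4−8| = |9−5| = 4); (6,2)–(9,5) (|6−9| = |2−5| = 3); (7,7)–(9,5) (|7−9| = |7−5| = 2).
Total attacking pairs: 11.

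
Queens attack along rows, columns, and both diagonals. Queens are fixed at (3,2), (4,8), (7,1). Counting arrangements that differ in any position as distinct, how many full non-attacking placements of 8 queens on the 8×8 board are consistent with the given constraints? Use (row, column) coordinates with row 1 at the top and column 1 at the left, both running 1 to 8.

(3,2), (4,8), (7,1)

Branch on row 1: col 3 → 1; col 6 → 1.
Sum: 1 + 1 = 2.

2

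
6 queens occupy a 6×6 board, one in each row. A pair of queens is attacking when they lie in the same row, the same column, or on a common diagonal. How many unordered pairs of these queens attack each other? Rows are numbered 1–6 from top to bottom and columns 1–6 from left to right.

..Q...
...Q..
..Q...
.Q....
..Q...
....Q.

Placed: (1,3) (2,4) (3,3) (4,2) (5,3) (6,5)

Same column: (1,3)–(3,3) (column 3); (1,3)–(5,3) (column 3); (3,3)–(5,3) (column 3).
Same diagonal: (1,3)–(2,4) (|1−2| = |3−4| = 1); (2,4)–(3,3) (|2−3| = |4−3| = 1); (2,4)–(4,2) (|2−4| = |4−2| = 2); (3,3)–(4,2) (|3−4| = |3−2| = 1); (4,2)–(5,3) (|4−5| = |2−3| = 1).
Total attacking pairs: 8.

8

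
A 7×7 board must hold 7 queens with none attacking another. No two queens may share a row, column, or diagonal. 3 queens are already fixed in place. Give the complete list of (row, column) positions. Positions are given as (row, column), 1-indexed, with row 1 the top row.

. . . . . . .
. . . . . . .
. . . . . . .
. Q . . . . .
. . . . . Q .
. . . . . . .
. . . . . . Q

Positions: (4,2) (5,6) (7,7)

Row 1: attacked by (4,2)→{2,5}; (5,6)→{2,6}; (7,7)→{1,7}. Safe: 3, 4. Place at column 4.
Row 2: attacked by (1,4)→{3,4,5}; (4,2)→{2,4}; (5,6)→{3,6}; (7,7)→{2,7}. Safe: 1. Place at column 1.
Row 3: attacked by (1,4)→{2,4,6}; (2,1)→{1,2}; (4,2)→{1,2,3}; (5,6)→{4,6}; (7,7)→{3,7}. Safe: 5. Place at column 5.
Row 6: attacked by (1,4)→{4}; (2,1)→{1,5}; (3,5)→{2,5}; (4,2)→{2,4}; (5,6)→{5,6,7}; (7,7)→{6,7}. Safe: 3. Place at column 3.
Columns [4, 1, 5, 2, 6, 3, 7], r−c [-3, 1, -2, 2, -1, 3, 0], r+c [5, 3, 8, 6, 11, 9, 14] are all distinct, so no two queens attack.

(1,4) (2,1) (3,5) (4,2) (5,6) (6,3) (7,7)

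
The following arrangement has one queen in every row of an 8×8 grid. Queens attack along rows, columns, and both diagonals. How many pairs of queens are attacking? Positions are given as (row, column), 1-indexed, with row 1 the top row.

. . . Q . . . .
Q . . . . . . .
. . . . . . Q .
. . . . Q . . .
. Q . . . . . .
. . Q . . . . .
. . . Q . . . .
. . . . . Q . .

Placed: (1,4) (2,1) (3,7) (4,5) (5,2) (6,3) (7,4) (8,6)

Same column: (1,4)–(7,4) (column 4).
Same diagonal: (4,5)–(6,3) (|4−6| = |5−3| = 2); (5,2)–(6,3) (|5−6| = |2−3| = 1); (5,2)–(7,4) (|5−7| = |2−4| = 2); (6,3)–(7,4) (|6−7| = |3−4| = 1).
Total attacking pairs: 5.

5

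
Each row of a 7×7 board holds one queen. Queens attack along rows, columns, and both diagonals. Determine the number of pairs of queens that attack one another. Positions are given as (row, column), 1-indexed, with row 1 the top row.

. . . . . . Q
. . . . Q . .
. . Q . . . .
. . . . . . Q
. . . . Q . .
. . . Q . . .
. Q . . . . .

Same column: (1,7)–(4,7) (column 7); (2,5)–(5,5) (column 5).
Same diagonal: (2,5)–(4,7) (|2−4| = |5−7| = 2); (3,3)–(5,5) (|3−5| = |3−5| = 2); (5,5)–(6,4) (|5−6| = |5−4| = 1).
Total attacking pairs: 5.

5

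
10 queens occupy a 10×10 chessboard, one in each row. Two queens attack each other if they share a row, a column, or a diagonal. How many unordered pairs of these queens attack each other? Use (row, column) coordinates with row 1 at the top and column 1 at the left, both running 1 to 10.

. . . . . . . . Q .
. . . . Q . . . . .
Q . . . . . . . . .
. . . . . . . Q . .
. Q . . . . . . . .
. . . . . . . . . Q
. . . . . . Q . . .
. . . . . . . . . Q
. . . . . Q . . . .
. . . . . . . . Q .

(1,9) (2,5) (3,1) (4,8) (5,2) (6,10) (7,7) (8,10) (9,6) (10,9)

Same column: (1,9)–(10,9) (column 9); (6,10)–(8,10) (column 10).
Same diagonal: (2,5)–(5,2) (|2−5| = |5−2| = 3); (4,8)–(6,10) (|4−6| = |8−10| = 2); (5,2)–(9,6) (|5−9| = |2−6| = 4).
Total attacking pairs: 5.

5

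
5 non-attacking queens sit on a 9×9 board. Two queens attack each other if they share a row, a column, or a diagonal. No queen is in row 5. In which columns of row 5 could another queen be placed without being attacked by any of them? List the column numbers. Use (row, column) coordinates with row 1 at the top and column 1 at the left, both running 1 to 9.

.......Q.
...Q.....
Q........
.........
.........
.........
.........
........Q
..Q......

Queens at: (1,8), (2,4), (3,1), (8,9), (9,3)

(1,8) attacks row 5 at column 8 and diagonals 4.
(2,4) attacks row 5 at column 4 and diagonals 1, 7.
(3,1) attacks row 5 at column 1 and diagonals 3.
(8,9) attacks row 5 at column 9 and diagonals 6.
(9,3) attacks row 5 at column 3 and diagonals 7.
Attacked columns: {1, 3, 4, 6, 7, 8, 9}. Safe: {2, 5}.

columns 2, 5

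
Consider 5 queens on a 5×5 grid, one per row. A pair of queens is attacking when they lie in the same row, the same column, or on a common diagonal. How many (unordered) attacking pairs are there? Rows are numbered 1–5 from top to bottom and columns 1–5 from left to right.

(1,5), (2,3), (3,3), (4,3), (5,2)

Same column: (2,3)–(3,3) (column 3); (2,3)–(4,3) (column 3); (3,3)–(4,3) (column 3).
Same diagonal: (1,5)–(3,3) (|1−3| = |5−3| = 2); (4,3)–(5,2) (|4−5| = |3−2| = 1).
Total attacking pairs: 5.

5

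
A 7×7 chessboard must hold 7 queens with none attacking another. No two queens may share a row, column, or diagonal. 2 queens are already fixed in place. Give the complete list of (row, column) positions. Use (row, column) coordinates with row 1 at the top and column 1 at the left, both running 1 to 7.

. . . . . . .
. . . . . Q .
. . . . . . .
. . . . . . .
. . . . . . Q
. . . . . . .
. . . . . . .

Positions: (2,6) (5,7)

(1,1) (2,6) (3,4) (4,2) (5,7) (6,5) (7,3)

Row 1: attacked by (2,6)→{5,6,7}; (5,7)→{3,7}. Safe: 1, 2, 4. Place at column 1.
Row 3: attacked by (1,1)→{1,3}; (2,6)→{5,6,7}; (5,7)→{5,7}. Safe: 2, 4. Place at column 4.
Row 4: attacked by (1,1)→{1,4}; (2,6)→{4,6}; (3,4)→{3,4,5}; (5,7)→{6,7}. Safe: 2. Place at column 2.
Row 6: attacked by (1,1)→{1,6}; (2,6)→{2,6}; (3,4)→{1,4,7}; (4,2)→{2,4}; (5,7)→{6,7}. Safe: 3, 5. Place at column 5.
Row 7: attacked by (1,1)→{1,7}; (2,6)→{1,6}; (3,4)→{4}; (4,2)→{2,5}; (5,7)→{5,7}; (6,5)→{4,5,6}. Safe: 3. Place at column 3.
Columns [1, 6, 4, 2, 7, 5, 3], r−c [0, -4, -1, 2, -2, 1, 4], r+c [2, 8, 7, 6, 12, 11, 10] are all distinct, so no two queens attack.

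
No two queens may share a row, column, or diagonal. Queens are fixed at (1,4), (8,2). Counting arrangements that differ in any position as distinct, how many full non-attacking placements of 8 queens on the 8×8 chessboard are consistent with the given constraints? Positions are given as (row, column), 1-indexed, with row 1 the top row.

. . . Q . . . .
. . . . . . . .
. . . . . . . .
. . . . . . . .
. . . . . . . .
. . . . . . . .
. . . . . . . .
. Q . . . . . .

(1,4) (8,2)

3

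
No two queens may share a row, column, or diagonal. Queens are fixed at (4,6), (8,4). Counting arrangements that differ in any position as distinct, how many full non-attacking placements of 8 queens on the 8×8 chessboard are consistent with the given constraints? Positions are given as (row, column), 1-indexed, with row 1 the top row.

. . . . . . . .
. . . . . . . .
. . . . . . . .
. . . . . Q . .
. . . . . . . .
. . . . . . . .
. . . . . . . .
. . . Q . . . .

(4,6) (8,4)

Branch on row 1: col 1 → 1; col 2 → 1; col 5 → 2; col 7 → 1; col 8 → 1.
Sum: 1 + 1 + 2 + 1 + 1 = 6.

6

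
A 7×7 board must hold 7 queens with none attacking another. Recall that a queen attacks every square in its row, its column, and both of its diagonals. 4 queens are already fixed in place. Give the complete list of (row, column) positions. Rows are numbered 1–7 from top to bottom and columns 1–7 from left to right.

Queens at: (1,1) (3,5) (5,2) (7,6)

(1,1) (2,3) (3,5) (4,7) (5,2) (6,4) (7,6)

Row 2: attacked by (1,1)→{1,2}; (3,5)→{4,5,6}; (5,2)→{2,5}; (7,6)→{1,6}. Safe: 3, 7. Place at column 3.
Row 4: attacked by (1,1)→{1,4}; (2,3)→{1,3,5}; (3,5)→{4,5,6}; (5,2)→{1,2,3}; (7,6)→{3,6}. Safe: 7. Place at column 7.
Row 6: attacked by (1,1)→{1,6}; (2,3)→{3,7}; (3,5)→{2,5}; (4,7)→{5,7}; (5,2)→{1,2,3}; (7,6)→{5,6,7}. Safe: 4. Place at column 4.
Columns [1, 3, 5, 7, 2, 4, 6], r−c [0, -1, -2, -3, 3, 2, 1], r+c [2, 5, 8, 11, 7, 10, 13] are all distinct, so no two queens attack.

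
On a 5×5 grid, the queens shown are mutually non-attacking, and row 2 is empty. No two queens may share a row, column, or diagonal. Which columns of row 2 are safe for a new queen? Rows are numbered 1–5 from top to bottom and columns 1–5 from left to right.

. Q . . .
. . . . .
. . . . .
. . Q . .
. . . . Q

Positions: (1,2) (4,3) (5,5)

(1,2) attacks row 2 at column 2 and diagonals 1, 3.
(4,3) attacks row 2 at column 3 and diagonals 1, 5.
(5,5) attacks row 2 at column 5 and diagonals 2.
Attacked columns: {1, 2, 3, 5}. Safe: {4}.

columns 4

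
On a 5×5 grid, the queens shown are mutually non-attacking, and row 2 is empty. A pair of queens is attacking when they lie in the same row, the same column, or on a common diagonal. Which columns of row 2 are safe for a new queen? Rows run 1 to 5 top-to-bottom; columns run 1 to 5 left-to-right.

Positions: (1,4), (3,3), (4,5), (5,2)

(1,4) attacks row 2 at column 4 and diagonals 3, 5.
(3,3) attacks row 2 at column 3 and diagonals 2, 4.
(4,5) attacks row 2 at column 5 and diagonals 3.
(5,2) attacks row 2 at column 2 and diagonals 5.
Attacked columns: {2, 3, 4, 5}. Safe: {1}.

columns 1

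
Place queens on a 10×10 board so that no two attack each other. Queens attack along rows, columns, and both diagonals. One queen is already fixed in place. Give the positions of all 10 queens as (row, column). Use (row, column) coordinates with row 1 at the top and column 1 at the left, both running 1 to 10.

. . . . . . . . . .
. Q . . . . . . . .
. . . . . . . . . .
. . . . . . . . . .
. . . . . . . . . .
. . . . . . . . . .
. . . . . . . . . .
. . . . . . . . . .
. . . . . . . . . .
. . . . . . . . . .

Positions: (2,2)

(1,6) (2,2) (3,7) (4,5) (5,1) (6,9) (7,4) (8,10) (9,8) (10,3)

Row 1: attacked by (2,2)→{1,2,3}. Safe: 4, 5, 6, 7, 8, 9, 10. Place at column 6.
Row 3: attacked by (1,6)→{4,6,8}; (2,2)→{1,2,3}. Safe: 5, 7, 9, 10. Place at column 7.
Row 4: attacked by (1,6)→{3,6,9}; (2,2)→{2,4}; (3,7)→{6,7,8}. Safe: 1, 5, 10. Place at column 5.
Row 5: attacked by (1,6)→{2,6,10}; (2,2)→{2,5}; (3,7)→{5,7,9}; (4,5)→{4,5,6}. Safe: 1, 3, 8. Place at column 1.
Row 6: attacked by (1,6)→{1,6}; (2,2)→{2,6}; (3,7)→{4,7,10}; (4,5)→{3,5,7}; (5,1)→{1,2}. Safe: 8, 9. Place at column 9.
Row 7: attacked by (1,6)→{6}; (2,2)→{2,7}; (3,7)→{3,7}; (4,5)→{2,5,8}; (5,1)→{1,3}; (6,9)→{8,9,10}. Safe: 4. Place at column 4.
Row 8: attacked by (1,6)→{6}; (2,2)→{2,8}; (3,7)→{2,7}; (4,5)→{1,5,9}; (5,1)→{1,4}; (6,9)→{7,9}; (7,4)→{3,4,5}. Safe: 10. Place at column 10.
Row 9: attacked by (1,6)→{6}; (2,2)→{2,9}; (3,7)→{1,7}; (4,5)→{5,10}; (5,1)→{1,5}; (6,9)→{6,9}; (7,4)→{2,4,6}; (8,10)→{9,10}. Safe: 3, 8. Place at column 8.
Row 10: attacked by (1,6)→{6}; (2,2)→{2,10}; (3,7)→{7}; (4,5)→{5}; (5,1)→{1,6}; (6,9)→{5,9}; (7,4)→{1,4,7}; (8,10)→{8,10}; (9,8)→{7,8,9}. Safe: 3. Place at column 3.
Columns [6, 2, 7, 5, 1, 9, 4, 10, 8, 3], r−c [-5, 0, -4, -1, 4, -3, 3, -2, 1, 7], r+c [7, 4, 10, 9, 6, 15, 11, 18, 17, 13] are all distinct, so no two queens attack.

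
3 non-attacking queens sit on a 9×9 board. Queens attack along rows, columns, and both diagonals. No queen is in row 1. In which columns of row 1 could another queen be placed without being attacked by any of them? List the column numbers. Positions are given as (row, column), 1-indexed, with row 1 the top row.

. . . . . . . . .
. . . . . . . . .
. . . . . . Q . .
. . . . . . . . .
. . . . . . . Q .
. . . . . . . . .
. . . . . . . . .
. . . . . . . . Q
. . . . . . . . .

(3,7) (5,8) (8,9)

columns 1, 3, 6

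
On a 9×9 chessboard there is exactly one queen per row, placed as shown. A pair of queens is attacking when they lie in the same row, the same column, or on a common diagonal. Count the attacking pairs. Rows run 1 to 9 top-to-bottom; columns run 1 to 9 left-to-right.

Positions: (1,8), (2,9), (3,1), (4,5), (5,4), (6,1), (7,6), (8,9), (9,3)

8

Same column: (2,9)–(8,9) (column 9); (3,1)–(6,1) (column 1).
Same diagonal: (1,8)–(2,9) (|1−2| = |8−9| = 1); (1,8)–(4,5) (|1−4| = |8−5| = 3); (1,8)–(5,4) (|1−5| = |8−4| = 4); (4,5)–(5,4) (|4−5| = |5−4| = 1); (4,5)–(8,9) (|4−8| = |5−9| = 4); (5,4)–(7,6) (|5−7| = |4−6| = 2).
Total attacking pairs: 8.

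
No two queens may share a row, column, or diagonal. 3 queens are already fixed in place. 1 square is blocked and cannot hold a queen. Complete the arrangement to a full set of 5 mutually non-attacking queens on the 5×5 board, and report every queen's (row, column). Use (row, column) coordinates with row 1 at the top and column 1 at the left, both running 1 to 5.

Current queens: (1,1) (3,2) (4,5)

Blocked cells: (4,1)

(1,1) (2,4) (3,2) (4,5) (5,3)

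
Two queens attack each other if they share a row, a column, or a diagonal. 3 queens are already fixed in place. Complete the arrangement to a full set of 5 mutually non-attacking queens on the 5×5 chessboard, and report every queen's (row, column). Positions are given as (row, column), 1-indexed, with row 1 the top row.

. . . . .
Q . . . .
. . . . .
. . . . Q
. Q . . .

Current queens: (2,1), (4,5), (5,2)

Row 1: attacked by (2,1)→{1,2}; (4,5)→{2,5}; (5,2)→{2}. Safe: 3, 4. Place at column 4.
Row 3: attacked by (1,4)→{2,4}; (2,1)→{1,2}; (4,5)→{4,5}; (5,2)→{2,4}. Safe: 3. Place at column 3.
Columns [4, 1, 3, 5, 2], r−c [-3, 1, 0, -1, 3], r+c [5, 3, 6, 9, 7] are all distinct, so no two queens attack.

(1,4) (2,1) (3,3) (4,5) (5,2)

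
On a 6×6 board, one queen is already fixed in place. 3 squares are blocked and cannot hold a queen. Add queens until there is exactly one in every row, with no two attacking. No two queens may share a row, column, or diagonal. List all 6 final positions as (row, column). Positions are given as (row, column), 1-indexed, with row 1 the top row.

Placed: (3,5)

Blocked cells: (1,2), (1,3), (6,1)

(1,4) (2,1) (3,5) (4,2) (5,6) (6,3)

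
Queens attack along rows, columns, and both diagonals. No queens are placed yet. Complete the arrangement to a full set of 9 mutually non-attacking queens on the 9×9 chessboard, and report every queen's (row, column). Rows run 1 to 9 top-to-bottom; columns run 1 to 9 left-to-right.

Row 1: Safe: 1, 2, 3, 4, 5, 6, 7, 8, 9. Place at column 6.
Row 2: attacked by (1,6)→{5,6,7}. Safe: 1, 2, 3, 4, 8, 9. Place at column 9.
Row 3: attacked by (1,6)→{4,6,8}; (2,9)→{8,9}. Safe: 1, 2, 3, 5, 7. Place at column 1.
Row 4: attacked by (1,6)→{3,6,9}; (2,9)→{7,9}; (3,1)→{1,2}. Safe: 4, 5, 8. Place at column 4.
Row 5: attacked by (1,6)→{2,6}; (2,9)→{6,9}; (3,1)→{1,3}; (4,4)→{3,4,5}. Safe: 7, 8. Place at column 7.
Row 6: attacked by (1,6)→{1,6}; (2,9)→{5,9}; (3,1)→{1,4}; (4,4)→{2,4,6}; (5,7)→{6,7,8}. Safe: 3. Place at column 3.
Row 7: attacked by (1,6)→{6}; (2,9)→{4,9}; (3,1)→{1,5}; (4,4)→{1,4,7}; (5,7)→{5,7,9}; (6,3)→{2,3,4}. Safe: 8. Place at column 8.
Row 8: attacked by (1,6)→{6}; (2,9)→{3,9}; (3,1)→{1,6}; (4,4)→{4,8}; (5,7)→{4,7}; (6,3)→{1,3,5}; (7,8)→{7,8,9}. Safe: 2. Place at column 2.
Row 9: attacked by (1,6)→{6}; (2,9)→{2,9}; (3,1)→{1,7}; (4,4)→{4,9}; (5,7)→{3,7}; (6,3)→{3,6}; (7,8)→{6,8}; (8,2)→{1,2,3}. Safe: 5. Place at column 5.
Columns [6, 9, 1, 4, 7, 3, 8, 2, 5], r−c [-5, -7, 2, 0, -2, 3, -1, 6, 4], r+c [7, 11, 4, 8, 12, 9, 15, 10, 14] are all distinct, so no two queens attack.

(1,6) (2,9) (3,1) (4,4) (5,7) (6,3) (7,8) (8,2) (9,5)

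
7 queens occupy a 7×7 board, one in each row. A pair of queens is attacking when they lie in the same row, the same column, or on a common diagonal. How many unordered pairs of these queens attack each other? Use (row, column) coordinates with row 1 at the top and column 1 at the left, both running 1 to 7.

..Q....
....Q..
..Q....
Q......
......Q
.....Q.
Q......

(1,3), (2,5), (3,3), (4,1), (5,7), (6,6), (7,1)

5

Same column: (1,3)–(3,3) (column 3); (4,1)–(7,1) (column 1).
Same diagonal: (1,3)–(5,7) (|1−5| = |3−7| = 4); (3,3)–(6,6) (|3−6| = |3−6| = 3); (5,7)–(6,6) (|5−6| = |7−6| = 1).
Total attacking pairs: 5.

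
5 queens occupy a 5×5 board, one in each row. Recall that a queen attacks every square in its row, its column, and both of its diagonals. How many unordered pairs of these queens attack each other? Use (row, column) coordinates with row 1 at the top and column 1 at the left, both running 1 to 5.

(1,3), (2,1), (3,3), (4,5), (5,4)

3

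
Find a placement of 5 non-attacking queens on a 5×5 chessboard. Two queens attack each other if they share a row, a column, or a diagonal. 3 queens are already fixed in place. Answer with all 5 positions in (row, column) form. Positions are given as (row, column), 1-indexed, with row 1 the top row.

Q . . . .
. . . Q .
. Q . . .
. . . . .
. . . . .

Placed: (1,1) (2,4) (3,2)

(1,1) (2,4) (3,2) (4,5) (5,3)

Row 4: attacked by (1,1)→{1,4}; (2,4)→{2,4}; (3,2)→{1,2,3}. Safe: 5. Place at column 5.
Row 5: attacked by (1,1)→{1,5}; (2,4)→{1,4}; (3,2)→{2,4}; (4,5)→{4,5}. Safe: 3. Place at column 3.
Columns [1, 4, 2, 5, 3], r−c [0, -2, 1, -1, 2], r+c [2, 6, 5, 9, 8] are all distinct, so no two queens attack.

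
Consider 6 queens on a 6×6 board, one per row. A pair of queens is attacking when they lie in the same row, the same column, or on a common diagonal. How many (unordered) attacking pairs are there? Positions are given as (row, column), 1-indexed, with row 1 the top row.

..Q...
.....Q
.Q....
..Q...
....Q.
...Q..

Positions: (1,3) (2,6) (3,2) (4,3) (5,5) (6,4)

3

Same column: (1,3)–(4,3) (column 3).
Same diagonal: (3,2)–(4,3) (|3−4| = |2−3| = 1); (5,5)–(6,4) (|5−6| = |5−4| = 1).
Total attacking pairs: 3.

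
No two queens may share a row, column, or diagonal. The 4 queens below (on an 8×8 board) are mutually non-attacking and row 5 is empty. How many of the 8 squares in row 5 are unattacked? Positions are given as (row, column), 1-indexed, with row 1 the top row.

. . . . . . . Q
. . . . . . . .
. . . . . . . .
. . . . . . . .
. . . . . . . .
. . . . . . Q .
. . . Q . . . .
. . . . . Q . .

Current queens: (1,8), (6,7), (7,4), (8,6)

2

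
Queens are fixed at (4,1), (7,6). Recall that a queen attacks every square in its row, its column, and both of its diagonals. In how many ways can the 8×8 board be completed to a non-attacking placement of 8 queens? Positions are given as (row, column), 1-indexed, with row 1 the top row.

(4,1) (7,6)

3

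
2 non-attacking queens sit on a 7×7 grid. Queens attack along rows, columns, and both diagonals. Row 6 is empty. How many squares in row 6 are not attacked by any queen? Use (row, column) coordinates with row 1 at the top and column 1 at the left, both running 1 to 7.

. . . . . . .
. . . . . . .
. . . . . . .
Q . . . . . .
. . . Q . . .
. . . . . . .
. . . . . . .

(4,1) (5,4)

3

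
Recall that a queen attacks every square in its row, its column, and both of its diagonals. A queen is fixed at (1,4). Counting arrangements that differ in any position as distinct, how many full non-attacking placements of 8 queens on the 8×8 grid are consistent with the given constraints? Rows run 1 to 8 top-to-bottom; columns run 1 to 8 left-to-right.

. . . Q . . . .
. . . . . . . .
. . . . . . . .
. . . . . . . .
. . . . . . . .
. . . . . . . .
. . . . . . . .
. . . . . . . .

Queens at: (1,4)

18

Branch on row 2: col 1 → 2; col 2 → 6; col 6 → 3; col 7 → 4; col 8 → 3.
Sum: 2 + 6 + 3 + 4 + 3 = 18.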